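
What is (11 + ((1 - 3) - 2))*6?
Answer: 42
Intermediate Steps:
(11 + ((1 - 3) - 2))*6 = (11 + (-2 - 2))*6 = (11 - 4)*6 = 7*6 = 42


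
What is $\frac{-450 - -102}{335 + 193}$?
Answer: $- \frac{29}{44} \approx -0.65909$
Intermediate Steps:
$\frac{-450 - -102}{335 + 193} = \frac{-450 + \left(-136 + 238\right)}{528} = \left(-450 + 102\right) \frac{1}{528} = \left(-348\right) \frac{1}{528} = - \frac{29}{44}$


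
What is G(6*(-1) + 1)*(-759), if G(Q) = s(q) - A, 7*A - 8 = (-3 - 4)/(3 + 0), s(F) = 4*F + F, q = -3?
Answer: 83996/7 ≈ 11999.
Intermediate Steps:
s(F) = 5*F
A = 17/21 (A = 8/7 + ((-3 - 4)/(3 + 0))/7 = 8/7 + (-7/3)/7 = 8/7 + (-7*⅓)/7 = 8/7 + (⅐)*(-7/3) = 8/7 - ⅓ = 17/21 ≈ 0.80952)
G(Q) = -332/21 (G(Q) = 5*(-3) - 1*17/21 = -15 - 17/21 = -332/21)
G(6*(-1) + 1)*(-759) = -332/21*(-759) = 83996/7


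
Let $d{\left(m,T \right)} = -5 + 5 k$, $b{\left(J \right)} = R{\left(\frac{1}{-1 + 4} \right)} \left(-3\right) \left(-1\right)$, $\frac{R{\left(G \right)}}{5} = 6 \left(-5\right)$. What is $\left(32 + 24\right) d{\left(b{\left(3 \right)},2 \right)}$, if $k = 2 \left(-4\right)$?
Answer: $-2520$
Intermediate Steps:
$k = -8$
$R{\left(G \right)} = -150$ ($R{\left(G \right)} = 5 \cdot 6 \left(-5\right) = 5 \left(-30\right) = -150$)
$b{\left(J \right)} = -450$ ($b{\left(J \right)} = \left(-150\right) \left(-3\right) \left(-1\right) = 450 \left(-1\right) = -450$)
$d{\left(m,T \right)} = -45$ ($d{\left(m,T \right)} = -5 + 5 \left(-8\right) = -5 - 40 = -45$)
$\left(32 + 24\right) d{\left(b{\left(3 \right)},2 \right)} = \left(32 + 24\right) \left(-45\right) = 56 \left(-45\right) = -2520$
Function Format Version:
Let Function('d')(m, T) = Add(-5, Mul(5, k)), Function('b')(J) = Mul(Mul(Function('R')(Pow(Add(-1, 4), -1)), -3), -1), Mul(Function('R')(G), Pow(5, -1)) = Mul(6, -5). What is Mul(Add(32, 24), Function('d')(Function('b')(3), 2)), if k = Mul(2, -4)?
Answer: -2520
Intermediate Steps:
k = -8
Function('R')(G) = -150 (Function('R')(G) = Mul(5, Mul(6, -5)) = Mul(5, -30) = -150)
Function('b')(J) = -450 (Function('b')(J) = Mul(Mul(-150, -3), -1) = Mul(450, -1) = -450)
Function('d')(m, T) = -45 (Function('d')(m, T) = Add(-5, Mul(5, -8)) = Add(-5, -40) = -45)
Mul(Add(32, 24), Function('d')(Function('b')(3), 2)) = Mul(Add(32, 24), -45) = Mul(56, -45) = -2520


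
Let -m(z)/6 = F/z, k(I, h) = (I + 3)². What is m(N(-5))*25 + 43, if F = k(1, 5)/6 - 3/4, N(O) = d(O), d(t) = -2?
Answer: 747/4 ≈ 186.75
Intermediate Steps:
k(I, h) = (3 + I)²
N(O) = -2
F = 23/12 (F = (3 + 1)²/6 - 3/4 = 4²*(⅙) - 3*¼ = 16*(⅙) - ¾ = 8/3 - ¾ = 23/12 ≈ 1.9167)
m(z) = -23/(2*z)
m(N(-5))*25 + 43 = -23/2/(-2)*25 + 43 = -23/2*(-½)*25 + 43 = (23/4)*25 + 43 = 575/4 + 43 = 747/4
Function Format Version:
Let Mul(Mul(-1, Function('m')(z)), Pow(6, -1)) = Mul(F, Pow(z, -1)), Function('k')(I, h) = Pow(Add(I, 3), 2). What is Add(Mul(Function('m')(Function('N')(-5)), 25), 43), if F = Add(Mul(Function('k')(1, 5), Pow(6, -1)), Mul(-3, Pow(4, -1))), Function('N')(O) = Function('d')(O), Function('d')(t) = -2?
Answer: Rational(747, 4) ≈ 186.75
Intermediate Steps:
Function('k')(I, h) = Pow(Add(3, I), 2)
Function('N')(O) = -2
F = Rational(23, 12) (F = Add(Mul(Pow(Add(3, 1), 2), Pow(6, -1)), Mul(-3, Pow(4, -1))) = Add(Mul(Pow(4, 2), Rational(1, 6)), Mul(-3, Rational(1, 4))) = Add(Mul(16, Rational(1, 6)), Rational(-3, 4)) = Add(Rational(8, 3), Rational(-3, 4)) = Rational(23, 12) ≈ 1.9167)
Function('m')(z) = Mul(Rational(-23, 2), Pow(z, -1)) (Function('m')(z) = Mul(-6, Mul(Rational(23, 12), Pow(z, -1))) = Mul(Rational(-23, 2), Pow(z, -1)))
Add(Mul(Function('m')(Function('N')(-5)), 25), 43) = Add(Mul(Mul(Rational(-23, 2), Pow(-2, -1)), 25), 43) = Add(Mul(Mul(Rational(-23, 2), Rational(-1, 2)), 25), 43) = Add(Mul(Rational(23, 4), 25), 43) = Add(Rational(575, 4), 43) = Rational(747, 4)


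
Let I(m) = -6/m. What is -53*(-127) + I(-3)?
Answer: 6733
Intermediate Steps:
-53*(-127) + I(-3) = -53*(-127) - 6/(-3) = 6731 - 6*(-⅓) = 6731 + 2 = 6733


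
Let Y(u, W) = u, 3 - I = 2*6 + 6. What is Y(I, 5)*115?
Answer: -1725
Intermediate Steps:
I = -15 (I = 3 - (2*6 + 6) = 3 - (12 + 6) = 3 - 1*18 = 3 - 18 = -15)
Y(I, 5)*115 = -15*115 = -1725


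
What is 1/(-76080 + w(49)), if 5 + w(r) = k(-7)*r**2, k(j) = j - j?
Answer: -1/76085 ≈ -1.3143e-5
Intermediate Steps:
k(j) = 0
w(r) = -5 (w(r) = -5 + 0*r**2 = -5 + 0 = -5)
1/(-76080 + w(49)) = 1/(-76080 - 5) = 1/(-76085) = -1/76085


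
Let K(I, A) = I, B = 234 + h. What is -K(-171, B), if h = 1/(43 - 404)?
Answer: 171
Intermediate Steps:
h = -1/361 (h = 1/(-361) = -1/361 ≈ -0.0027701)
B = 84473/361 (B = 234 - 1/361 = 84473/361 ≈ 234.00)
-K(-171, B) = -1*(-171) = 171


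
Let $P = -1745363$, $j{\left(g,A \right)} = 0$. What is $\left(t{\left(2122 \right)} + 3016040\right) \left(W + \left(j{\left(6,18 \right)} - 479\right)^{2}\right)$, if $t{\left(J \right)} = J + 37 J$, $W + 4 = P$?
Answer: $-4694331661976$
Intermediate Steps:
$W = -1745367$ ($W = -4 - 1745363 = -1745367$)
$t{\left(J \right)} = 38 J$
$\left(t{\left(2122 \right)} + 3016040\right) \left(W + \left(j{\left(6,18 \right)} - 479\right)^{2}\right) = \left(38 \cdot 2122 + 3016040\right) \left(-1745367 + \left(0 - 479\right)^{2}\right) = \left(80636 + 3016040\right) \left(-1745367 + \left(-479\right)^{2}\right) = 3096676 \left(-1745367 + 229441\right) = 3096676 \left(-1515926\right) = -4694331661976$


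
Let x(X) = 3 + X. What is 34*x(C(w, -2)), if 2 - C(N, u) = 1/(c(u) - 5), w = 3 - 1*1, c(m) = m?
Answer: 1224/7 ≈ 174.86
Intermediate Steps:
w = 2 (w = 3 - 1 = 2)
C(N, u) = 2 - 1/(-5 + u) (C(N, u) = 2 - 1/(u - 5) = 2 - 1/(-5 + u))
34*x(C(w, -2)) = 34*(3 + (-11 + 2*(-2))/(-5 - 2)) = 34*(3 + (-11 - 4)/(-7)) = 34*(3 - 1/7*(-15)) = 34*(3 + 15/7) = 34*(36/7) = 1224/7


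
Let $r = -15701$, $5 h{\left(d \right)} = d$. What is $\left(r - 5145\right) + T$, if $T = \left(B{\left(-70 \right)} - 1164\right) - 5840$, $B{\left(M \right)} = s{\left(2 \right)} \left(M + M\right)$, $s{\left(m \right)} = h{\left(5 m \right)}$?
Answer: $-28130$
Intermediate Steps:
$h{\left(d \right)} = \frac{d}{5}$
$s{\left(m \right)} = m$ ($s{\left(m \right)} = \frac{5 m}{5} = m$)
$B{\left(M \right)} = 4 M$ ($B{\left(M \right)} = 2 \left(M + M\right) = 2 \cdot 2 M = 4 M$)
$T = -7284$ ($T = \left(4 \left(-70\right) - 1164\right) - 5840 = \left(-280 - 1164\right) - 5840 = -1444 - 5840 = -7284$)
$\left(r - 5145\right) + T = \left(-15701 - 5145\right) - 7284 = -20846 - 7284 = -28130$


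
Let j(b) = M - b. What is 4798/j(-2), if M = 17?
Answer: 4798/19 ≈ 252.53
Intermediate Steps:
j(b) = 17 - b
4798/j(-2) = 4798/(17 - 1*(-2)) = 4798/(17 + 2) = 4798/19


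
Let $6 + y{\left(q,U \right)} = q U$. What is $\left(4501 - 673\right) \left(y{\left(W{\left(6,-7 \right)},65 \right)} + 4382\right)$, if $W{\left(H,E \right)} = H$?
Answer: $18244248$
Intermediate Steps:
$y{\left(q,U \right)} = -6 + U q$ ($y{\left(q,U \right)} = -6 + q U = -6 + U q$)
$\left(4501 - 673\right) \left(y{\left(W{\left(6,-7 \right)},65 \right)} + 4382\right) = \left(4501 - 673\right) \left(\left(-6 + 65 \cdot 6\right) + 4382\right) = 3828 \left(\left(-6 + 390\right) + 4382\right) = 3828 \left(384 + 4382\right) = 3828 \cdot 4766 = 18244248$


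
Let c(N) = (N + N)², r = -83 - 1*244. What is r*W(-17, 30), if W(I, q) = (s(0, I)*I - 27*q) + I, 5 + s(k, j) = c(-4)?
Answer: 598410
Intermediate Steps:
r = -327 (r = -83 - 244 = -327)
c(N) = 4*N² (c(N) = (2*N)² = 4*N²)
s(k, j) = 59 (s(k, j) = -5 + 4*(-4)² = -5 + 4*16 = -5 + 64 = 59)
W(I, q) = -27*q + 60*I (W(I, q) = (59*I - 27*q) + I = (-27*q + 59*I) + I = -27*q + 60*I)
r*W(-17, 30) = -327*(-27*30 + 60*(-17)) = -327*(-810 - 1020) = -327*(-1830) = 598410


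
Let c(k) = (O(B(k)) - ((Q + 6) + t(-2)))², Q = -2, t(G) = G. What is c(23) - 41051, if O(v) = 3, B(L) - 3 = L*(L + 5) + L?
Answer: -41050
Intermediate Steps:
B(L) = 3 + L + L*(5 + L) (B(L) = 3 + (L*(L + 5) + L) = 3 + (L*(5 + L) + L) = 3 + (L + L*(5 + L)) = 3 + L + L*(5 + L))
c(k) = 1 (c(k) = (3 - ((-2 + 6) - 2))² = (3 - (4 - 2))² = (3 - 1*2)² = (3 - 2)² = 1² = 1)
c(23) - 41051 = 1 - 41051 = -41050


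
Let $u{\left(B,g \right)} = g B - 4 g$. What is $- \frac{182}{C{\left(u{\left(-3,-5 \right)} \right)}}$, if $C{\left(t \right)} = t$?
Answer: $- \frac{26}{5} \approx -5.2$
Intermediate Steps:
$u{\left(B,g \right)} = - 4 g + B g$ ($u{\left(B,g \right)} = B g - 4 g = - 4 g + B g$)
$- \frac{182}{C{\left(u{\left(-3,-5 \right)} \right)}} = - \frac{182}{\left(-5\right) \left(-4 - 3\right)} = - \frac{182}{\left(-5\right) \left(-7\right)} = - \frac{182}{35} = \left(-182\right) \frac{1}{35} = - \frac{26}{5}$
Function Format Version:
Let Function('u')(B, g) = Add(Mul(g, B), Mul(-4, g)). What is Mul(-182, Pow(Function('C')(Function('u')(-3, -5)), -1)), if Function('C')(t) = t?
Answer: Rational(-26, 5) ≈ -5.2000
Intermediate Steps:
Function('u')(B, g) = Add(Mul(-4, g), Mul(B, g)) (Function('u')(B, g) = Add(Mul(B, g), Mul(-4, g)) = Add(Mul(-4, g), Mul(B, g)))
Mul(-182, Pow(Function('C')(Function('u')(-3, -5)), -1)) = Mul(-182, Pow(Mul(-5, Add(-4, -3)), -1)) = Mul(-182, Pow(Mul(-5, -7), -1)) = Mul(-182, Pow(35, -1)) = Mul(-182, Rational(1, 35)) = Rational(-26, 5)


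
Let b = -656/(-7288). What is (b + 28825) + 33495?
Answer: 56773602/911 ≈ 62320.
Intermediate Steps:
b = 82/911 (b = -656*(-1/7288) = 82/911 ≈ 0.090011)
(b + 28825) + 33495 = (82/911 + 28825) + 33495 = 26259657/911 + 33495 = 56773602/911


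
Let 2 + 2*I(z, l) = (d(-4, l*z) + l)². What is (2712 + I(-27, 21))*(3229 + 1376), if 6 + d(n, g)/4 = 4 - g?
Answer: 23984603715/2 ≈ 1.1992e+10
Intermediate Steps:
d(n, g) = -8 - 4*g (d(n, g) = -24 + 4*(4 - g) = -24 + (16 - 4*g) = -8 - 4*g)
I(z, l) = -1 + (-8 + l - 4*l*z)²/2 (I(z, l) = -1 + ((-8 - 4*l*z) + l)²/2 = -1 + (-8 + l - 4*l*z)²/2)
(2712 + I(-27, 21))*(3229 + 1376) = (2712 + (-1 + (8 - 1*21 + 4*21*(-27))²/2))*(3229 + 1376) = (2712 + (-1 + (8 - 21 - 2268)²/2))*4605 = (2712 + (-1 + (½)*(-2281)²))*4605 = (2712 + (-1 + (½)*5202961))*4605 = (2712 + (-1 + 5202961/2))*4605 = (2712 + 5202959/2)*4605 = (5208383/2)*4605 = 23984603715/2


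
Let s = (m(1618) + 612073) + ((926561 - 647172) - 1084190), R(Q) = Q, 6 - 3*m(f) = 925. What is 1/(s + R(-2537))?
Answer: -3/586714 ≈ -5.1132e-6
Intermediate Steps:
m(f) = -919/3 (m(f) = 2 - 1/3*925 = 2 - 925/3 = -919/3)
s = -579103/3 (s = (-919/3 + 612073) + ((926561 - 647172) - 1084190) = 1835300/3 + (279389 - 1084190) = 1835300/3 - 804801 = -579103/3 ≈ -1.9303e+5)
1/(s + R(-2537)) = 1/(-579103/3 - 2537) = 1/(-586714/3) = -3/586714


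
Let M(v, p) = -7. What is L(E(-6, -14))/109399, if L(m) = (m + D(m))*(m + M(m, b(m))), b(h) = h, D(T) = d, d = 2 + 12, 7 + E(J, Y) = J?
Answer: -20/109399 ≈ -0.00018282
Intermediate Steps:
E(J, Y) = -7 + J
d = 14
D(T) = 14
L(m) = (-7 + m)*(14 + m) (L(m) = (m + 14)*(m - 7) = (14 + m)*(-7 + m) = (-7 + m)*(14 + m))
L(E(-6, -14))/109399 = (-98 + (-7 - 6)² + 7*(-7 - 6))/109399 = (-98 + (-13)² + 7*(-13))*(1/109399) = (-98 + 169 - 91)*(1/109399) = -20*1/109399 = -20/109399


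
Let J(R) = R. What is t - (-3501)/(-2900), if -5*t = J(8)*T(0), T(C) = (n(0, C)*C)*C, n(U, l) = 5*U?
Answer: -3501/2900 ≈ -1.2072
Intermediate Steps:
T(C) = 0 (T(C) = ((5*0)*C)*C = (0*C)*C = 0*C = 0)
t = 0 (t = -8*0/5 = -1/5*0 = 0)
t - (-3501)/(-2900) = 0 - (-3501)/(-2900) = 0 - (-3501)*(-1)/2900 = 0 - 1*3501/2900 = 0 - 3501/2900 = -3501/2900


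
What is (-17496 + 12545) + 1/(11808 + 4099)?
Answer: -78755556/15907 ≈ -4951.0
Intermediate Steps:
(-17496 + 12545) + 1/(11808 + 4099) = -4951 + 1/15907 = -78755556/15907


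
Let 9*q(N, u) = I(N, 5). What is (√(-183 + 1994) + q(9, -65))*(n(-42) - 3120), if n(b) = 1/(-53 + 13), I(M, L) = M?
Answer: -124801/40 - 124801*√1811/40 ≈ -1.3590e+5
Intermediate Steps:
q(N, u) = N/9
n(b) = -1/40 (n(b) = 1/(-40) = -1/40)
(√(-183 + 1994) + q(9, -65))*(n(-42) - 3120) = (√(-183 + 1994) + (⅑)*9)*(-1/40 - 3120) = (√1811 + 1)*(-124801/40) = (1 + √1811)*(-124801/40) = -124801/40 - 124801*√1811/40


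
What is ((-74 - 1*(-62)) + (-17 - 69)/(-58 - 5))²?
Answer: 448900/3969 ≈ 113.10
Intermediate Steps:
((-74 - 1*(-62)) + (-17 - 69)/(-58 - 5))² = ((-74 + 62) - 86/(-63))² = (-12 - 86*(-1/63))² = (-12 + 86/63)² = (-670/63)² = 448900/3969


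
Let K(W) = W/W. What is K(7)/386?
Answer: 1/386 ≈ 0.0025907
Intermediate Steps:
K(W) = 1
K(7)/386 = 1/386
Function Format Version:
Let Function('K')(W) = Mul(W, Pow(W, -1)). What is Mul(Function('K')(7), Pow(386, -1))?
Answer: Rational(1, 386) ≈ 0.0025907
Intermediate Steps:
Function('K')(W) = 1
Mul(Function('K')(7), Pow(386, -1)) = Mul(1, Pow(386, -1)) = Mul(1, Rational(1, 386)) = Rational(1, 386)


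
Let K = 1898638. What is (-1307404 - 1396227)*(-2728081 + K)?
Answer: 2242507807533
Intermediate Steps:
(-1307404 - 1396227)*(-2728081 + K) = (-1307404 - 1396227)*(-2728081 + 1898638) = -2703631*(-829443) = 2242507807533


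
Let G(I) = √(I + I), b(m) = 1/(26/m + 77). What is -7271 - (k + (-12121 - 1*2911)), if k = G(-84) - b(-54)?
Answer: 16034253/2066 - 2*I*√42 ≈ 7761.0 - 12.961*I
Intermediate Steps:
b(m) = 1/(77 + 26/m)
G(I) = √2*√I (G(I) = √(2*I) = √2*√I)
k = -27/2066 + 2*I*√42 (k = √2*√(-84) - (-54)/(26 + 77*(-54)) = √2*(2*I*√21) - (-54)/(26 - 4158) = 2*I*√42 - (-54)/(-4132) = 2*I*√42 - (-54)*(-1)/4132 = 2*I*√42 - 1*27/2066 = 2*I*√42 - 27/2066 = -27/2066 + 2*I*√42 ≈ -0.013069 + 12.961*I)
-7271 - (k + (-12121 - 1*2911)) = -7271 - ((-27/2066 + 2*I*√42) + (-12121 - 1*2911)) = -7271 - ((-27/2066 + 2*I*√42) + (-12121 - 2911)) = -7271 - ((-27/2066 + 2*I*√42) - 15032) = -7271 - (-31056139/2066 + 2*I*√42) = -7271 + (31056139/2066 - 2*I*√42) = 16034253/2066 - 2*I*√42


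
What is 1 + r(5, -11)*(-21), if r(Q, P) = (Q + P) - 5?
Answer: 232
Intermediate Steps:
r(Q, P) = -5 + P + Q (r(Q, P) = (P + Q) - 5 = -5 + P + Q)
1 + r(5, -11)*(-21) = 1 + (-5 - 11 + 5)*(-21) = 1 - 11*(-21) = 1 + 231 = 232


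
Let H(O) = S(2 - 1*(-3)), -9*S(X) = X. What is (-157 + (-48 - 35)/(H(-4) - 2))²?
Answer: 8202496/529 ≈ 15506.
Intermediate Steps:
S(X) = -X/9
H(O) = -5/9 (H(O) = -(2 - 1*(-3))/9 = -(2 + 3)/9 = -⅑*5 = -5/9)
(-157 + (-48 - 35)/(H(-4) - 2))² = (-157 + (-48 - 35)/(-5/9 - 2))² = (-157 - 83/(-23/9))² = (-157 - 83*(-9/23))² = (-157 + 747/23)² = (-2864/23)² = 8202496/529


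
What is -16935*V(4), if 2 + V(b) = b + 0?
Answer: -33870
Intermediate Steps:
V(b) = -2 + b (V(b) = -2 + (b + 0) = -2 + b)
-16935*V(4) = -16935*(-2 + 4) = -16935*2 = -33870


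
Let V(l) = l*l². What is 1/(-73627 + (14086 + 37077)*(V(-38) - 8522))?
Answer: -1/3243500849 ≈ -3.0831e-10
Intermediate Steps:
V(l) = l³
1/(-73627 + (14086 + 37077)*(V(-38) - 8522)) = 1/(-73627 + (14086 + 37077)*((-38)³ - 8522)) = 1/(-73627 + 51163*(-54872 - 8522)) = 1/(-73627 + 51163*(-63394)) = 1/(-73627 - 3243427222) = 1/(-3243500849) = -1/3243500849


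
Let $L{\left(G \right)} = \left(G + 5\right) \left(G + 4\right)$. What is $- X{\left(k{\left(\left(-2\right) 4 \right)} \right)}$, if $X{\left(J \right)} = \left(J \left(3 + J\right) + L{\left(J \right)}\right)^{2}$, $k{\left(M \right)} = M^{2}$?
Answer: $-80640400$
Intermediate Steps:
$L{\left(G \right)} = \left(4 + G\right) \left(5 + G\right)$ ($L{\left(G \right)} = \left(5 + G\right) \left(4 + G\right) = \left(4 + G\right) \left(5 + G\right)$)
$X{\left(J \right)} = \left(20 + J^{2} + 9 J + J \left(3 + J\right)\right)^{2}$ ($X{\left(J \right)} = \left(J \left(3 + J\right) + \left(20 + J^{2} + 9 J\right)\right)^{2} = \left(20 + J^{2} + 9 J + J \left(3 + J\right)\right)^{2}$)
$- X{\left(k{\left(\left(-2\right) 4 \right)} \right)} = - 4 \left(10 + \left(\left(\left(-2\right) 4\right)^{2}\right)^{2} + 6 \left(\left(-2\right) 4\right)^{2}\right)^{2} = - 4 \left(10 + \left(\left(-8\right)^{2}\right)^{2} + 6 \left(-8\right)^{2}\right)^{2} = - 4 \left(10 + 64^{2} + 6 \cdot 64\right)^{2} = - 4 \left(10 + 4096 + 384\right)^{2} = - 4 \cdot 4490^{2} = - 4 \cdot 20160100 = \left(-1\right) 80640400 = -80640400$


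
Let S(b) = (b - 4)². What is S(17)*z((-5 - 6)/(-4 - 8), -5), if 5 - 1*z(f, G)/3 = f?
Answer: 8281/4 ≈ 2070.3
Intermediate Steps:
z(f, G) = 15 - 3*f
S(b) = (-4 + b)²
S(17)*z((-5 - 6)/(-4 - 8), -5) = (-4 + 17)²*(15 - 3*(-5 - 6)/(-4 - 8)) = 13²*(15 - (-33)/(-12)) = 169*(15 - (-33)*(-1)/12) = 169*(15 - 3*11/12) = 169*(15 - 11/4) = 169*(49/4) = 8281/4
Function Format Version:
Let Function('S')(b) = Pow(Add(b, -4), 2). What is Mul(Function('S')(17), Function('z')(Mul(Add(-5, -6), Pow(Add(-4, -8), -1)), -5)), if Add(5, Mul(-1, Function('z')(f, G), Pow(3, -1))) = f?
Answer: Rational(8281, 4) ≈ 2070.3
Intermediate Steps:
Function('z')(f, G) = Add(15, Mul(-3, f))
Function('S')(b) = Pow(Add(-4, b), 2)
Mul(Function('S')(17), Function('z')(Mul(Add(-5, -6), Pow(Add(-4, -8), -1)), -5)) = Mul(Pow(Add(-4, 17), 2), Add(15, Mul(-3, Mul(Add(-5, -6), Pow(Add(-4, -8), -1))))) = Mul(Pow(13, 2), Add(15, Mul(-3, Mul(-11, Pow(-12, -1))))) = Mul(169, Add(15, Mul(-3, Mul(-11, Rational(-1, 12))))) = Mul(169, Add(15, Mul(-3, Rational(11, 12)))) = Mul(169, Add(15, Rational(-11, 4))) = Mul(169, Rational(49, 4)) = Rational(8281, 4)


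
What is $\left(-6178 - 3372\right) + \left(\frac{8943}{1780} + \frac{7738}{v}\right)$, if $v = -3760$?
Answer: $- \frac{1597409699}{167320} \approx -9547.0$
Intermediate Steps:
$\left(-6178 - 3372\right) + \left(\frac{8943}{1780} + \frac{7738}{v}\right) = \left(-6178 - 3372\right) + \left(\frac{8943}{1780} + \frac{7738}{-3760}\right) = -9550 + \left(8943 \cdot \frac{1}{1780} + 7738 \left(- \frac{1}{3760}\right)\right) = -9550 + \left(\frac{8943}{1780} - \frac{3869}{1880}\right) = -9550 + \frac{496301}{167320} = - \frac{1597409699}{167320}$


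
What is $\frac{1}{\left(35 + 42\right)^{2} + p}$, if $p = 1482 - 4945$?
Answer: $\frac{1}{2466} \approx 0.00040552$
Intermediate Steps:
$p = -3463$
$\frac{1}{\left(35 + 42\right)^{2} + p} = \frac{1}{\left(35 + 42\right)^{2} - 3463} = \frac{1}{77^{2} - 3463} = \frac{1}{5929 - 3463} = \frac{1}{2466}$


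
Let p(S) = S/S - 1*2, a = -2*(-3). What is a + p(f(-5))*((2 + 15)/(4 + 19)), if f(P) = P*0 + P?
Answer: 121/23 ≈ 5.2609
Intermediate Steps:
a = 6
f(P) = P (f(P) = 0 + P = P)
p(S) = -1 (p(S) = 1 - 2 = -1)
a + p(f(-5))*((2 + 15)/(4 + 19)) = 6 - (2 + 15)/(4 + 19) = 6 - 17/23 = 121/23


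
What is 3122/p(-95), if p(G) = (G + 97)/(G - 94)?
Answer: -295029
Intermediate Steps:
p(G) = (97 + G)/(-94 + G)
3122/p(-95) = 3122/(((97 - 95)/(-94 - 95))) = 3122/((2/(-189))) = 3122/((-1/189*2)) = 3122/(-2/189) = 3122*(-189/2) = -295029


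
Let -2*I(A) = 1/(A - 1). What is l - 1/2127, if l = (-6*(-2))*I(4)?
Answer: -4255/2127 ≈ -2.0005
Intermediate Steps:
I(A) = -1/(2*(-1 + A)) (I(A) = -1/(2*(A - 1)) = -1/(2*(-1 + A)))
l = -2 (l = (-6*(-2))*(-1/(-2 + 2*4)) = 12*(-1/(-2 + 8)) = 12*(-1/6) = 12*(-1*⅙) = 12*(-⅙) = -2)
l - 1/2127 = -2 - 1/2127 = -4255/2127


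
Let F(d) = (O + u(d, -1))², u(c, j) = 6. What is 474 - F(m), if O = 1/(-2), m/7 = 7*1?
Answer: 1775/4 ≈ 443.75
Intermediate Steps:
m = 49 (m = 7*(7*1) = 7*7 = 49)
O = -½ (O = 1*(-½) = -½ ≈ -0.50000)
F(d) = 121/4 (F(d) = (-½ + 6)² = (11/2)² = 121/4)
474 - F(m) = 474 - 1*121/4 = 474 - 121/4 = 1775/4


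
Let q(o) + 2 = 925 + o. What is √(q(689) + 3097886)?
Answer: √3099498 ≈ 1760.5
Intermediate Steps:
q(o) = 923 + o (q(o) = -2 + (925 + o) = 923 + o)
√(q(689) + 3097886) = √((923 + 689) + 3097886) = √(1612 + 3097886) = √3099498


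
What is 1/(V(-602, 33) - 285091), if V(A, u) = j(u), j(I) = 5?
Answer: -1/285086 ≈ -3.5077e-6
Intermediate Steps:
V(A, u) = 5
1/(V(-602, 33) - 285091) = 1/(5 - 285091) = 1/(-285086) = -1/285086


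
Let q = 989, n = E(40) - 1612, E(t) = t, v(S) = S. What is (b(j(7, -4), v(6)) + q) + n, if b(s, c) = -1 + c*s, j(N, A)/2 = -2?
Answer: -608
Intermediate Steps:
j(N, A) = -4 (j(N, A) = 2*(-2) = -4)
n = -1572 (n = 40 - 1612 = -1572)
(b(j(7, -4), v(6)) + q) + n = ((-1 + 6*(-4)) + 989) - 1572 = ((-1 - 24) + 989) - 1572 = (-25 + 989) - 1572 = 964 - 1572 = -608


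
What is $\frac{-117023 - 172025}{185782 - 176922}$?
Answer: $- \frac{72262}{2215} \approx -32.624$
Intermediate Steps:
$\frac{-117023 - 172025}{185782 - 176922} = \frac{-117023 - 172025}{8860} = \left(-117023 - 172025\right) \frac{1}{8860} = \left(-289048\right) \frac{1}{8860} = - \frac{72262}{2215}$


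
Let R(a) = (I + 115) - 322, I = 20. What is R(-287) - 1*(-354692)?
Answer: 354505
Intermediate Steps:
R(a) = -187 (R(a) = (20 + 115) - 322 = 135 - 322 = -187)
R(-287) - 1*(-354692) = -187 - 1*(-354692) = -187 + 354692 = 354505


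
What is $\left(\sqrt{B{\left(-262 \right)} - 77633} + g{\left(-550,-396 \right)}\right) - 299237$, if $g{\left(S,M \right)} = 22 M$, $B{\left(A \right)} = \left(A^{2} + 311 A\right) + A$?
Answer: $-307949 + i \sqrt{90733} \approx -3.0795 \cdot 10^{5} + 301.22 i$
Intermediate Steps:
$B{\left(A \right)} = A^{2} + 312 A$
$\left(\sqrt{B{\left(-262 \right)} - 77633} + g{\left(-550,-396 \right)}\right) - 299237 = \left(\sqrt{- 262 \left(312 - 262\right) - 77633} + 22 \left(-396\right)\right) - 299237 = \left(\sqrt{\left(-262\right) 50 - 77633} - 8712\right) - 299237 = \left(\sqrt{-13100 - 77633} - 8712\right) - 299237 = \left(\sqrt{-90733} - 8712\right) - 299237 = \left(i \sqrt{90733} - 8712\right) - 299237 = \left(-8712 + i \sqrt{90733}\right) - 299237 = -307949 + i \sqrt{90733}$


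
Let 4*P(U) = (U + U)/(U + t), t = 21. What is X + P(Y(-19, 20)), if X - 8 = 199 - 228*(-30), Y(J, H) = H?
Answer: 288937/41 ≈ 7047.2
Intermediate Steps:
P(U) = U/(2*(21 + U)) (P(U) = ((U + U)/(U + 21))/4 = ((2*U)/(21 + U))/4 = (2*U/(21 + U))/4 = U/(2*(21 + U)))
X = 7047 (X = 8 + (199 - 228*(-30)) = 8 + (199 + 6840) = 8 + 7039 = 7047)
X + P(Y(-19, 20)) = 7047 + (1/2)*20/(21 + 20) = 7047 + (1/2)*20/41 = 7047 + (1/2)*20*(1/41) = 7047 + 10/41 = 288937/41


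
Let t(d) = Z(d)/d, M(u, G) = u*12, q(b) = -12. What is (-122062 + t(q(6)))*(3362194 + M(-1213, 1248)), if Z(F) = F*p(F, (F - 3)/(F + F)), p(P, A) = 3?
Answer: -408609346642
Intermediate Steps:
Z(F) = 3*F (Z(F) = F*3 = 3*F)
M(u, G) = 12*u
t(d) = 3 (t(d) = (3*d)/d = 3)
(-122062 + t(q(6)))*(3362194 + M(-1213, 1248)) = (-122062 + 3)*(3362194 + 12*(-1213)) = -122059*(3362194 - 14556) = -122059*3347638 = -408609346642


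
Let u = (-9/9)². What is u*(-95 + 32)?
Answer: -63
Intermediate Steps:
u = 1 (u = (-9*⅑)² = (-1)² = 1)
u*(-95 + 32) = 1*(-95 + 32) = 1*(-63) = -63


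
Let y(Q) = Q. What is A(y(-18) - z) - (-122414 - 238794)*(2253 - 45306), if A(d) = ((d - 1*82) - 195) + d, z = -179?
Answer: -15551087979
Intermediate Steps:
A(d) = -277 + 2*d (A(d) = ((d - 82) - 195) + d = ((-82 + d) - 195) + d = (-277 + d) + d = -277 + 2*d)
A(y(-18) - z) - (-122414 - 238794)*(2253 - 45306) = (-277 + 2*(-18 - 1*(-179))) - (-122414 - 238794)*(2253 - 45306) = (-277 + 2*(-18 + 179)) - (-361208)*(-43053) = (-277 + 2*161) - 1*15551088024 = (-277 + 322) - 15551088024 = 45 - 15551088024 = -15551087979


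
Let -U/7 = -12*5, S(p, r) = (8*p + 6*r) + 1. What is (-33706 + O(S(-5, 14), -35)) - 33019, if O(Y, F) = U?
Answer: -66305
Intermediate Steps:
S(p, r) = 1 + 6*r + 8*p (S(p, r) = (6*r + 8*p) + 1 = 1 + 6*r + 8*p)
U = 420 (U = -(-84)*5 = -7*(-60) = 420)
O(Y, F) = 420
(-33706 + O(S(-5, 14), -35)) - 33019 = (-33706 + 420) - 33019 = -33286 - 33019 = -66305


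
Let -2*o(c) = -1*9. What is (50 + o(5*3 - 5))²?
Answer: 11881/4 ≈ 2970.3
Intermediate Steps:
o(c) = 9/2 (o(c) = -(-1)*9/2 = -½*(-9) = 9/2)
(50 + o(5*3 - 5))² = (50 + 9/2)² = (109/2)² = 11881/4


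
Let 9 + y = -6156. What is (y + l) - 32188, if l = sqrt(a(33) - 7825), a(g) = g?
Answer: -38353 + 4*I*sqrt(487) ≈ -38353.0 + 88.272*I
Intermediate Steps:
y = -6165 (y = -9 - 6156 = -6165)
l = 4*I*sqrt(487) (l = sqrt(33 - 7825) = sqrt(-7792) = 4*I*sqrt(487) ≈ 88.272*I)
(y + l) - 32188 = (-6165 + 4*I*sqrt(487)) - 32188 = -38353 + 4*I*sqrt(487)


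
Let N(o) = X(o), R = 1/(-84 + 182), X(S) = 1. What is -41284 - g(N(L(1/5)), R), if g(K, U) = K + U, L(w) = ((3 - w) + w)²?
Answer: -4045931/98 ≈ -41285.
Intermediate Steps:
R = 1/98 ≈ 0.010204
L(w) = 9 (L(w) = 3² = 9)
N(o) = 1
-41284 - g(N(L(1/5)), R) = -41284 - (1 + 1/98) = -41284 - 1*99/98 = -41284 - 99/98 = -4045931/98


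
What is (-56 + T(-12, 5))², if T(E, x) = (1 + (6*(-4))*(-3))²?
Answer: 27804529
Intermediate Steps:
T(E, x) = 5329 (T(E, x) = (1 - 24*(-3))² = (1 + 72)² = 73² = 5329)
(-56 + T(-12, 5))² = (-56 + 5329)² = 5273² = 27804529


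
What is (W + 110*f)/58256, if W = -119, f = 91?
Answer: 9891/58256 ≈ 0.16979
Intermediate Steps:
(W + 110*f)/58256 = (-119 + 110*91)/58256 = (-119 + 10010)*(1/58256) = 9891*(1/58256) = 9891/58256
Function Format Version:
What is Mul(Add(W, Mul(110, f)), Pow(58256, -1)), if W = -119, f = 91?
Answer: Rational(9891, 58256) ≈ 0.16979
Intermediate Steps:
Mul(Add(W, Mul(110, f)), Pow(58256, -1)) = Mul(Add(-119, Mul(110, 91)), Pow(58256, -1)) = Mul(Add(-119, 10010), Rational(1, 58256)) = Mul(9891, Rational(1, 58256)) = Rational(9891, 58256)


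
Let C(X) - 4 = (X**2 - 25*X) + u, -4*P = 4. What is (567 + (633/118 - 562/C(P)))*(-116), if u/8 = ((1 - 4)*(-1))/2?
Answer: -80339338/1239 ≈ -64842.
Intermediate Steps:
P = -1 (P = -1/4*4 = -1)
u = 12 (u = 8*(((1 - 4)*(-1))/2) = 8*(-3*(-1)*(1/2)) = 8*(3*(1/2)) = 8*(3/2) = 12)
C(X) = 16 + X**2 - 25*X (C(X) = 4 + ((X**2 - 25*X) + 12) = 4 + (12 + X**2 - 25*X) = 16 + X**2 - 25*X)
(567 + (633/118 - 562/C(P)))*(-116) = (567 + (633/118 - 562/(16 + (-1)**2 - 25*(-1))))*(-116) = (567 + (633*(1/118) - 562/(16 + 1 + 25)))*(-116) = (567 + (633/118 - 562/42))*(-116) = (567 + (633/118 - 562*1/42))*(-116) = (567 + (633/118 - 281/21))*(-116) = (567 - 19865/2478)*(-116) = (1385161/2478)*(-116) = -80339338/1239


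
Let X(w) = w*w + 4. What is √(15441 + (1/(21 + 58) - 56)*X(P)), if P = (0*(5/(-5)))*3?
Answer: √94969613/79 ≈ 123.36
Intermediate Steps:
P = 0 (P = (0*(5*(-⅕)))*3 = (0*(-1))*3 = 0*3 = 0)
X(w) = 4 + w² (X(w) = w² + 4 = 4 + w²)
√(15441 + (1/(21 + 58) - 56)*X(P)) = √(15441 + (1/(21 + 58) - 56)*(4 + 0²)) = √(15441 + (1/79 - 56)*(4 + 0)) = √(15441 + (1/79 - 56)*4) = √(15441 - 4423/79*4) = √(15441 - 17692/79) = √(1202147/79) = √94969613/79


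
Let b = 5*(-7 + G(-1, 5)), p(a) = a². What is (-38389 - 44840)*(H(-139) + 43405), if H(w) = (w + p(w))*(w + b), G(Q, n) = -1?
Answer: 282160708617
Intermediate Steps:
b = -40 (b = 5*(-7 - 1) = 5*(-8) = -40)
H(w) = (-40 + w)*(w + w²) (H(w) = (w + w²)*(w - 40) = (w + w²)*(-40 + w) = (-40 + w)*(w + w²))
(-38389 - 44840)*(H(-139) + 43405) = (-38389 - 44840)*(-139*(-40 + (-139)² - 39*(-139)) + 43405) = -83229*(-139*(-40 + 19321 + 5421) + 43405) = -83229*(-139*24702 + 43405) = -83229*(-3433578 + 43405) = -83229*(-3390173) = 282160708617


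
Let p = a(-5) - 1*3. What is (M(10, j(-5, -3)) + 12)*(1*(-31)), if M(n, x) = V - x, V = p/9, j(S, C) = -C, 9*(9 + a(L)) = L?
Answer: -19096/81 ≈ -235.75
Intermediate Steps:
a(L) = -9 + L/9
p = -113/9 (p = (-9 + (1/9)*(-5)) - 1*3 = (-9 - 5/9) - 3 = -86/9 - 3 = -113/9 ≈ -12.556)
V = -113/81 (V = -113/9/9 = -113/9*1/9 = -113/81 ≈ -1.3951)
M(n, x) = -113/81 - x
(M(10, j(-5, -3)) + 12)*(1*(-31)) = ((-113/81 - (-1)*(-3)) + 12)*(1*(-31)) = ((-113/81 - 1*3) + 12)*(-31) = ((-113/81 - 3) + 12)*(-31) = (-356/81 + 12)*(-31) = (616/81)*(-31) = -19096/81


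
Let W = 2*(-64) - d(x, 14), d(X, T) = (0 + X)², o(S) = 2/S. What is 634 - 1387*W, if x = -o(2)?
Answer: 179557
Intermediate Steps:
x = -1 (x = -2/2 = -1*1 = -1)
d(X, T) = X²
W = -129 (W = 2*(-64) - 1*(-1)² = -128 - 1*1 = -128 - 1 = -129)
634 - 1387*W = 634 - 1387*(-129) = 634 + 178923 = 179557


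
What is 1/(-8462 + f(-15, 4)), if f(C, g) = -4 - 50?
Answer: -1/8516 ≈ -0.00011743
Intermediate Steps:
f(C, g) = -54
1/(-8462 + f(-15, 4)) = 1/(-8462 - 54) = 1/(-8516) = -1/8516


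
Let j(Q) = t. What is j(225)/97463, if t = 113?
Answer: 113/97463 ≈ 0.0011594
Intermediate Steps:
j(Q) = 113
j(225)/97463 = 113/97463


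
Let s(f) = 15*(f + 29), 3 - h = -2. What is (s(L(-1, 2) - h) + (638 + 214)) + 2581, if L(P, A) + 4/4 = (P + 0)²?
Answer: 3793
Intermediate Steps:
h = 5 (h = 3 - 1*(-2) = 3 + 2 = 5)
L(P, A) = -1 + P² (L(P, A) = -1 + (P + 0)² = -1 + P²)
s(f) = 435 + 15*f (s(f) = 15*(29 + f) = 435 + 15*f)
(s(L(-1, 2) - h) + (638 + 214)) + 2581 = ((435 + 15*((-1 + (-1)²) - 1*5)) + (638 + 214)) + 2581 = ((435 + 15*((-1 + 1) - 5)) + 852) + 2581 = ((435 + 15*(0 - 5)) + 852) + 2581 = ((435 + 15*(-5)) + 852) + 2581 = ((435 - 75) + 852) + 2581 = (360 + 852) + 2581 = 1212 + 2581 = 3793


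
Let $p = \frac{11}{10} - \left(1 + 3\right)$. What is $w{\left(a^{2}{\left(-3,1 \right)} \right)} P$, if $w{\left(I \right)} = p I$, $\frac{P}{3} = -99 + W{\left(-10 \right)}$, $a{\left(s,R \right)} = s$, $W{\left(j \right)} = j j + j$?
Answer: $\frac{7047}{10} \approx 704.7$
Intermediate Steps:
$W{\left(j \right)} = j + j^{2}$ ($W{\left(j \right)} = j^{2} + j = j + j^{2}$)
$P = -27$ ($P = 3 \left(-99 - 10 \left(1 - 10\right)\right) = 3 \left(-99 - -90\right) = 3 \left(-99 + 90\right) = 3 \left(-9\right) = -27$)
$p = - \frac{29}{10}$ ($p = 11 \cdot \frac{1}{10} - 4 = \frac{11}{10} - 4 = - \frac{29}{10} \approx -2.9$)
$w{\left(I \right)} = - \frac{29 I}{10}$
$w{\left(a^{2}{\left(-3,1 \right)} \right)} P = - \frac{29 \left(-3\right)^{2}}{10} \left(-27\right) = \left(- \frac{29}{10}\right) 9 \left(-27\right) = \left(- \frac{261}{10}\right) \left(-27\right) = \frac{7047}{10}$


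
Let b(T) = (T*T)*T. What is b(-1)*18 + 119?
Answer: 101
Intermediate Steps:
b(T) = T³ (b(T) = T²*T = T³)
b(-1)*18 + 119 = (-1)³*18 + 119 = -1*18 + 119 = -18 + 119 = 101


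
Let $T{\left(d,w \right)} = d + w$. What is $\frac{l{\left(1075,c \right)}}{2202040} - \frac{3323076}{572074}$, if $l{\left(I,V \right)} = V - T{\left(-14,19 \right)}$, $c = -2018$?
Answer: $- \frac{118043606141}{20318223080} \approx -5.8097$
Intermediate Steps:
$l{\left(I,V \right)} = -5 + V$ ($l{\left(I,V \right)} = V - \left(-14 + 19\right) = V - 5 = -5 + V$)
$\frac{l{\left(1075,c \right)}}{2202040} - \frac{3323076}{572074} = \frac{-5 - 2018}{2202040} - \frac{3323076}{572074} = \left(-2023\right) \frac{1}{2202040} - \frac{53598}{9227} = - \frac{2023}{2202040} - \frac{53598}{9227} = - \frac{118043606141}{20318223080}$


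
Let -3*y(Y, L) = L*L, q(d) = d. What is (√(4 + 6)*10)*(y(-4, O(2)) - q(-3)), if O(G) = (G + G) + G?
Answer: -90*√10 ≈ -284.60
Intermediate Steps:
O(G) = 3*G (O(G) = 2*G + G = 3*G)
y(Y, L) = -L²/3 (y(Y, L) = -L*L/3 = -L²/3)
(√(4 + 6)*10)*(y(-4, O(2)) - q(-3)) = (√(4 + 6)*10)*(-(3*2)²/3 - 1*(-3)) = (√10*10)*(-⅓*6² + 3) = (10*√10)*(-⅓*36 + 3) = (10*√10)*(-12 + 3) = (10*√10)*(-9) = -90*√10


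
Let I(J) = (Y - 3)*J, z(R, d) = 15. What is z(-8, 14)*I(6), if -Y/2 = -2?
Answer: 90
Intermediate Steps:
Y = 4 (Y = -2*(-2) = 4)
I(J) = J (I(J) = (4 - 3)*J = 1*J = J)
z(-8, 14)*I(6) = 15*6 = 90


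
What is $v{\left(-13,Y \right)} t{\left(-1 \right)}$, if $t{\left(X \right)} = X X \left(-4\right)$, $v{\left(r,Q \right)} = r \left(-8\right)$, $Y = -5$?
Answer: $-416$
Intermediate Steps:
$v{\left(r,Q \right)} = - 8 r$
$t{\left(X \right)} = - 4 X^{2}$ ($t{\left(X \right)} = X^{2} \left(-4\right) = - 4 X^{2}$)
$v{\left(-13,Y \right)} t{\left(-1 \right)} = \left(-8\right) \left(-13\right) \left(- 4 \left(-1\right)^{2}\right) = 104 \left(\left(-4\right) 1\right) = 104 \left(-4\right) = -416$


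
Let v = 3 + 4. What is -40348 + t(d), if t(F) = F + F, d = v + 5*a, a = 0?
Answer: -40334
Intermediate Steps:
v = 7
d = 7 (d = 7 + 5*0 = 7 + 0 = 7)
t(F) = 2*F
-40348 + t(d) = -40348 + 2*7 = -40348 + 14 = -40334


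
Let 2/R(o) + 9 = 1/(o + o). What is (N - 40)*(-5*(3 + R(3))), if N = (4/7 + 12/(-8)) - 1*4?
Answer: 66045/106 ≈ 623.07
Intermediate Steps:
R(o) = 2/(-9 + 1/(2*o)) (R(o) = 2/(-9 + 1/(o + o)) = 2/(-9 + 1/(2*o)))
N = -69/14 (N = (4*(1/7) + 12*(-1/8)) - 4 = (4/7 - 3/2) - 4 = -13/14 - 4 = -69/14 ≈ -4.9286)
(N - 40)*(-5*(3 + R(3))) = (-69/14 - 40)*(-5*(3 - 4*3/(-1 + 18*3))) = -(-3145)*(3 - 4*3/(-1 + 54))/14 = -(-3145)*(3 - 4*3/53)/14 = -(-3145)*(3 - 4*3*1/53)/14 = -(-3145)*(3 - 12/53)/14 = -(-3145)*147/(14*53) = -629/14*(-735/53) = 66045/106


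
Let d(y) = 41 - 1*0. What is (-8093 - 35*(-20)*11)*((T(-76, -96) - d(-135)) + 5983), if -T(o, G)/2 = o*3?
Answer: -2514414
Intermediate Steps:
d(y) = 41 (d(y) = 41 + 0 = 41)
T(o, G) = -6*o (T(o, G) = -2*o*3 = -6*o)
(-8093 - 35*(-20)*11)*((T(-76, -96) - d(-135)) + 5983) = (-8093 - 35*(-20)*11)*((-6*(-76) - 1*41) + 5983) = (-8093 + 700*11)*((456 - 41) + 5983) = (-8093 + 7700)*(415 + 5983) = -393*6398 = -2514414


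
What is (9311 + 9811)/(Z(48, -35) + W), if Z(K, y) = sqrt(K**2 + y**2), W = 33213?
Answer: 317549493/551549920 - 9561*sqrt(3529)/551549920 ≈ 0.57471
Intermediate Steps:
(9311 + 9811)/(Z(48, -35) + W) = (9311 + 9811)/(sqrt(48**2 + (-35)**2) + 33213) = 19122/(sqrt(2304 + 1225) + 33213) = 19122/(sqrt(3529) + 33213) = 19122/(33213 + sqrt(3529))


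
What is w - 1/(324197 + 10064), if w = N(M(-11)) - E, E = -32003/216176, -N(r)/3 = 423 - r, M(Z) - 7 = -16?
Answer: -93637233754449/72259205936 ≈ -1295.9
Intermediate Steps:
M(Z) = -9 (M(Z) = 7 - 16 = -9)
N(r) = -1269 + 3*r (N(r) = -3*(423 - r) = -1269 + 3*r)
E = -32003/216176 (E = -32003*1/216176 = -32003/216176 ≈ -0.14804)
w = -280132093/216176 (w = (-1269 + 3*(-9)) - 1*(-32003/216176) = (-1269 - 27) + 32003/216176 = -1296 + 32003/216176 = -280132093/216176 ≈ -1295.9)
w - 1/(324197 + 10064) = -280132093/216176 - 1/(324197 + 10064) = -280132093/216176 - 1/334261 = -93637233754449/72259205936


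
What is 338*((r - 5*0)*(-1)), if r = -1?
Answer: 338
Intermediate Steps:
338*((r - 5*0)*(-1)) = 338*((-1 - 5*0)*(-1)) = 338*((-1 + 0)*(-1)) = 338*(-1*(-1)) = 338*1 = 338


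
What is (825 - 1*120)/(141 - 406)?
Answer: -141/53 ≈ -2.6604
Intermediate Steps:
(825 - 1*120)/(141 - 406) = (825 - 120)/(-265) = -1/265*705 = -141/53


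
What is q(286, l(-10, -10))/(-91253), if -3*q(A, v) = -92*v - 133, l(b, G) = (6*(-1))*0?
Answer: -133/273759 ≈ -0.00048583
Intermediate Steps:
l(b, G) = 0 (l(b, G) = -6*0 = 0)
q(A, v) = 133/3 + 92*v/3 (q(A, v) = -(-92*v - 133)/3 = -(-133 - 92*v)/3 = 133/3 + 92*v/3)
q(286, l(-10, -10))/(-91253) = (133/3 + (92/3)*0)/(-91253) = (133/3 + 0)*(-1/91253) = (133/3)*(-1/91253) = -133/273759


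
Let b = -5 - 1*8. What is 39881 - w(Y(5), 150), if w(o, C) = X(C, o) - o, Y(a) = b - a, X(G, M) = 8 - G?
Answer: 40005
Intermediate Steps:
b = -13 (b = -5 - 8 = -13)
Y(a) = -13 - a
w(o, C) = 8 - C - o (w(o, C) = (8 - C) - o = 8 - C - o)
39881 - w(Y(5), 150) = 39881 - (8 - 1*150 - (-13 - 1*5)) = 39881 - (8 - 150 - (-13 - 5)) = 39881 - (8 - 150 - 1*(-18)) = 39881 - (8 - 150 + 18) = 39881 - 1*(-124) = 39881 + 124 = 40005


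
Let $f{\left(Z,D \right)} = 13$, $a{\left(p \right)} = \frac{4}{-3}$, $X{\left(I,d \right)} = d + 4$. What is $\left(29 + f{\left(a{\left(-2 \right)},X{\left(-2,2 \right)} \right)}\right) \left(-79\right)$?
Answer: $-3318$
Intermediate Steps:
$X{\left(I,d \right)} = 4 + d$
$a{\left(p \right)} = - \frac{4}{3}$ ($a{\left(p \right)} = 4 \left(- \frac{1}{3}\right) = - \frac{4}{3}$)
$\left(29 + f{\left(a{\left(-2 \right)},X{\left(-2,2 \right)} \right)}\right) \left(-79\right) = \left(29 + 13\right) \left(-79\right) = 42 \left(-79\right) = -3318$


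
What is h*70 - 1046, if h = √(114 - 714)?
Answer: -1046 + 700*I*√6 ≈ -1046.0 + 1714.6*I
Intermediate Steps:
h = 10*I*√6 (h = √(-600) = 10*I*√6 ≈ 24.495*I)
h*70 - 1046 = (10*I*√6)*70 - 1046 = 700*I*√6 - 1046 = -1046 + 700*I*√6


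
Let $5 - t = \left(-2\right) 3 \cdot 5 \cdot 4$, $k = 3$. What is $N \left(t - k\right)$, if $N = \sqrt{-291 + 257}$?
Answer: $122 i \sqrt{34} \approx 711.38 i$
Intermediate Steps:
$t = 125$ ($t = 5 - \left(-2\right) 3 \cdot 5 \cdot 4 = 5 - \left(-6\right) 20 = 5 - -120 = 5 + 120 = 125$)
$N = i \sqrt{34}$ ($N = \sqrt{-34} = i \sqrt{34} \approx 5.8309 i$)
$N \left(t - k\right) = i \sqrt{34} \left(125 - 3\right) = i \sqrt{34} \cdot 122 = 122 i \sqrt{34}$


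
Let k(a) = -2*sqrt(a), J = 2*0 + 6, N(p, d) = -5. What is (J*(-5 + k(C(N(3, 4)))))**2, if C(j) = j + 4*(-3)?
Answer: -1548 + 720*I*sqrt(17) ≈ -1548.0 + 2968.6*I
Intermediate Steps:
J = 6 (J = 0 + 6 = 6)
C(j) = -12 + j (C(j) = j - 12 = -12 + j)
(J*(-5 + k(C(N(3, 4)))))**2 = (6*(-5 - 2*sqrt(-12 - 5)))**2 = (6*(-5 - 2*I*sqrt(17)))**2 = (-30 - 12*I*sqrt(17))**2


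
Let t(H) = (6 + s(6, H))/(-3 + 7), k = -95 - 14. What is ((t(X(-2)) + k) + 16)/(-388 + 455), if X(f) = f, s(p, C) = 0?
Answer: -183/134 ≈ -1.3657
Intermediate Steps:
k = -109
t(H) = 3/2 (t(H) = (6 + 0)/(-3 + 7) = 6/4 = 6*(1/4) = 3/2)
((t(X(-2)) + k) + 16)/(-388 + 455) = ((3/2 - 109) + 16)/(-388 + 455) = (-215/2 + 16)/67 = -183/2*1/67 = -183/134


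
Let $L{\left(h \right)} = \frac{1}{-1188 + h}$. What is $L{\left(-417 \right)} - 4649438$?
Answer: $- \frac{7462347991}{1605} \approx -4.6494 \cdot 10^{6}$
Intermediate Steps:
$L{\left(-417 \right)} - 4649438 = \frac{1}{-1188 - 417} - 4649438 = \frac{1}{-1605} - 4649438 = - \frac{1}{1605} - 4649438 = - \frac{7462347991}{1605}$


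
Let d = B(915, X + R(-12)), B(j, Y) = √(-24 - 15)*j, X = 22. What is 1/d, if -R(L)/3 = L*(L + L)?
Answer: -I*√39/35685 ≈ -0.000175*I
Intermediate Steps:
R(L) = -6*L² (R(L) = -3*L*(L + L) = -3*L*2*L = -6*L²)
B(j, Y) = I*j*√39 (B(j, Y) = √(-39)*j = (I*√39)*j = I*j*√39)
d = 915*I*√39 (d = I*915*√39 = 915*I*√39 ≈ 5714.2*I)
1/d = 1/(915*I*√39) = -I*√39/35685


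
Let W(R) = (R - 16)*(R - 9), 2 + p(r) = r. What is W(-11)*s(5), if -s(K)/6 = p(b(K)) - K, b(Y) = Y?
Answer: 6480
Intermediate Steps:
p(r) = -2 + r
W(R) = (-16 + R)*(-9 + R)
s(K) = 12 (s(K) = -6*((-2 + K) - K) = -6*(-2) = 12)
W(-11)*s(5) = (144 + (-11)² - 25*(-11))*12 = (144 + 121 + 275)*12 = 540*12 = 6480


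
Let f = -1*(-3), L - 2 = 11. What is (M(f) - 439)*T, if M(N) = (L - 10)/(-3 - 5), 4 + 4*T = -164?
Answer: 73815/4 ≈ 18454.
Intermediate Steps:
T = -42 (T = -1 + (¼)*(-164) = -1 - 41 = -42)
L = 13 (L = 2 + 11 = 13)
f = 3
M(N) = -3/8 (M(N) = (13 - 10)/(-3 - 5) = 3/(-8) = 3*(-⅛) = -3/8)
(M(f) - 439)*T = (-3/8 - 439)*(-42) = -3515/8*(-42) = 73815/4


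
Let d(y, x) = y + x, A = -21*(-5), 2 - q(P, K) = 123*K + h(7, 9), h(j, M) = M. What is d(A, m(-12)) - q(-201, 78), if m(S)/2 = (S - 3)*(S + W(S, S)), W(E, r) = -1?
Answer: 10096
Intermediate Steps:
q(P, K) = -7 - 123*K (q(P, K) = 2 - (123*K + 9) = 2 - (9 + 123*K) = 2 + (-9 - 123*K) = -7 - 123*K)
A = 105
m(S) = 2*(-1 + S)*(-3 + S) (m(S) = 2*((S - 3)*(S - 1)) = 2*((-3 + S)*(-1 + S)) = 2*((-1 + S)*(-3 + S)) = 2*(-1 + S)*(-3 + S))
d(y, x) = x + y
d(A, m(-12)) - q(-201, 78) = ((6 - 8*(-12) + 2*(-12)**2) + 105) - (-7 - 123*78) = ((6 + 96 + 2*144) + 105) - (-7 - 9594) = ((6 + 96 + 288) + 105) - 1*(-9601) = (390 + 105) + 9601 = 495 + 9601 = 10096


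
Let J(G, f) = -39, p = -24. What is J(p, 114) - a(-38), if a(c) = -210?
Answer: 171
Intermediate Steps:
J(p, 114) - a(-38) = -39 - 1*(-210) = -39 + 210 = 171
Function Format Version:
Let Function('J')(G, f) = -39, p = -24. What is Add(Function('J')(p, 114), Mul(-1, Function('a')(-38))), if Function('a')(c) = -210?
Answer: 171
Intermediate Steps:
Add(Function('J')(p, 114), Mul(-1, Function('a')(-38))) = Add(-39, Mul(-1, -210)) = Add(-39, 210) = 171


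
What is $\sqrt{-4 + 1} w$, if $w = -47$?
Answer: $- 47 i \sqrt{3} \approx - 81.406 i$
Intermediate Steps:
$\sqrt{-4 + 1} w = \sqrt{-4 + 1} \left(-47\right) = \sqrt{-3} \left(-47\right) = i \sqrt{3} \left(-47\right) = - 47 i \sqrt{3}$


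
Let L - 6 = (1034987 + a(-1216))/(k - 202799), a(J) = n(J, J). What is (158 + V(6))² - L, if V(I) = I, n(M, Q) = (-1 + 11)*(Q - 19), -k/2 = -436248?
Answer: 2572447099/95671 ≈ 26888.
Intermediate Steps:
k = 872496 (k = -2*(-436248) = 872496)
n(M, Q) = -190 + 10*Q (n(M, Q) = 10*(-19 + Q) = -190 + 10*Q)
a(J) = -190 + 10*J
L = 720117/95671 (L = 6 + (1034987 + (-190 + 10*(-1216)))/(872496 - 202799) = 6 + (1034987 + (-190 - 12160))/669697 = 6 + (1034987 - 12350)*(1/669697) = 6 + 1022637*(1/669697) = 6 + 146091/95671 = 720117/95671 ≈ 7.5270)
(158 + V(6))² - L = (158 + 6)² - 1*720117/95671 = 164² - 720117/95671 = 26896 - 720117/95671 = 2572447099/95671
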